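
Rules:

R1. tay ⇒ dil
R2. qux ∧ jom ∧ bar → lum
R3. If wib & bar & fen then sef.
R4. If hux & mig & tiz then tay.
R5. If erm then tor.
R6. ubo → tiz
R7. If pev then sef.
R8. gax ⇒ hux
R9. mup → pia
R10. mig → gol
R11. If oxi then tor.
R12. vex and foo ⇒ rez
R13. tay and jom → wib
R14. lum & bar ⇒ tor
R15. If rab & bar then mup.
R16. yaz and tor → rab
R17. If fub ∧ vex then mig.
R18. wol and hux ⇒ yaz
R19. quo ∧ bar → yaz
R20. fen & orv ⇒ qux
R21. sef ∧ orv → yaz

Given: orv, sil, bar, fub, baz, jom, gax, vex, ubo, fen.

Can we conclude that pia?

tiz  (by R6: ubo)
hux  (by R8: gax)
mig  (by R17: fub, vex)
qux  (by R20: fen, orv)
lum  (by R2: qux, jom, bar)
tay  (by R4: hux, mig, tiz)
wib  (by R13: tay, jom)
tor  (by R14: lum, bar)
sef  (by R3: wib, bar, fen)
yaz  (by R21: sef, orv)
rab  (by R16: yaz, tor)
mup  (by R15: rab, bar)
pia  (by R9: mup)

Yes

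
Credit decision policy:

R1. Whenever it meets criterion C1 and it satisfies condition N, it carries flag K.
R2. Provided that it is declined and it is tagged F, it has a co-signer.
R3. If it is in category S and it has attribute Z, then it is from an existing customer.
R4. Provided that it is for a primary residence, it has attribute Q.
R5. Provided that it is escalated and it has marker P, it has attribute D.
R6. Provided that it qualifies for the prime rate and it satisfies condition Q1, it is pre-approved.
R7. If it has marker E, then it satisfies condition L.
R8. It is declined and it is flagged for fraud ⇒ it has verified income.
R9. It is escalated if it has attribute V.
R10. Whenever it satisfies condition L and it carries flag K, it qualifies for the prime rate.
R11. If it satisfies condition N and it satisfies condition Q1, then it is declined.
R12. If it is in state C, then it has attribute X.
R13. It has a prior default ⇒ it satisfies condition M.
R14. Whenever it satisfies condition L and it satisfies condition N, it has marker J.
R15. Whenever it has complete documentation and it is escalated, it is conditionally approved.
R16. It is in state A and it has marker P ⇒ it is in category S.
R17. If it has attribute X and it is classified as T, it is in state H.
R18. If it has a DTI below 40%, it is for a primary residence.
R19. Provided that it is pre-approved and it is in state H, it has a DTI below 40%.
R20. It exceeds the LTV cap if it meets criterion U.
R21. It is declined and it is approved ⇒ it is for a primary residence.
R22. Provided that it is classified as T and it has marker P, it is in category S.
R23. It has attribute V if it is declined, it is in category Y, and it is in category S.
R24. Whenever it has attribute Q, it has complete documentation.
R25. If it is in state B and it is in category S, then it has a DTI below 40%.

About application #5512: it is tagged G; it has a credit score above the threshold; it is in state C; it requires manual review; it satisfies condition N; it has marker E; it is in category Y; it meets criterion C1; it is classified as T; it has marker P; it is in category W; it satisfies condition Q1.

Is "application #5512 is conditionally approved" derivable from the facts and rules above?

Yes

By R1 (it meets criterion C1, it satisfies condition N): it carries flag K.
By R7 (it has marker E): it satisfies condition L.
By R10 (it satisfies condition L, it carries flag K): it qualifies for the prime rate.
By R11 (it satisfies condition N, it satisfies condition Q1): it is declined.
By R12 (it is in state C): it has attribute X.
By R17 (it has attribute X, it is classified as T): it is in state H.
By R22 (it is classified as T, it has marker P): it is in category S.
By R23 (it is declined, it is in category Y, it is in category S): it has attribute V.
By R6 (it qualifies for the prime rate, it satisfies condition Q1): it is pre-approved.
By R9 (it has attribute V): it is escalated.
By R19 (it is pre-approved, it is in state H): it has a DTI below 40%.
By R18 (it has a DTI below 40%): it is for a primary residence.
By R4 (it is for a primary residence): it has attribute Q.
By R24 (it has attribute Q): it has complete documentation.
By R15 (it has complete documentation, it is escalated): it is conditionally approved.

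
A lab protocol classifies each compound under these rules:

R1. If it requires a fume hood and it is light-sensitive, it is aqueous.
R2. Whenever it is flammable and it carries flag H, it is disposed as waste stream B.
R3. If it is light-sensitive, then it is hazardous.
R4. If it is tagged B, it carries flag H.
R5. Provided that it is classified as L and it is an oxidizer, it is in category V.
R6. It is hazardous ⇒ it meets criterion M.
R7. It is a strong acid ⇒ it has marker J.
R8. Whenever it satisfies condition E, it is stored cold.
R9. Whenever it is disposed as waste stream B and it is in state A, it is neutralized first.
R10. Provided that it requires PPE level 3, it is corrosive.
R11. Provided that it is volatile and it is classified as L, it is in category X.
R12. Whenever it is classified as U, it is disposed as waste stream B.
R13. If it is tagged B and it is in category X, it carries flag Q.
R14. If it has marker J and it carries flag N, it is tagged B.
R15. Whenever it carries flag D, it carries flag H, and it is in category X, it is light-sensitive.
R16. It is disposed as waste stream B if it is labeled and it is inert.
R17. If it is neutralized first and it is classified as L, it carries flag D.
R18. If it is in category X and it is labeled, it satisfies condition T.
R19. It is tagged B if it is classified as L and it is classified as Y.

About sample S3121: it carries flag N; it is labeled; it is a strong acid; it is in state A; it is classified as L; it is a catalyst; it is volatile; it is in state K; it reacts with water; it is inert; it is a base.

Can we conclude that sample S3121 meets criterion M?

By R7 (it is a strong acid): it has marker J.
By R11 (it is volatile, it is classified as L): it is in category X.
By R14 (it has marker J, it carries flag N): it is tagged B.
By R16 (it is labeled, it is inert): it is disposed as waste stream B.
By R4 (it is tagged B): it carries flag H.
By R9 (it is disposed as waste stream B, it is in state A): it is neutralized first.
By R17 (it is neutralized first, it is classified as L): it carries flag D.
By R15 (it carries flag D, it carries flag H, it is in category X): it is light-sensitive.
By R3 (it is light-sensitive): it is hazardous.
By R6 (it is hazardous): it meets criterion M.

Yes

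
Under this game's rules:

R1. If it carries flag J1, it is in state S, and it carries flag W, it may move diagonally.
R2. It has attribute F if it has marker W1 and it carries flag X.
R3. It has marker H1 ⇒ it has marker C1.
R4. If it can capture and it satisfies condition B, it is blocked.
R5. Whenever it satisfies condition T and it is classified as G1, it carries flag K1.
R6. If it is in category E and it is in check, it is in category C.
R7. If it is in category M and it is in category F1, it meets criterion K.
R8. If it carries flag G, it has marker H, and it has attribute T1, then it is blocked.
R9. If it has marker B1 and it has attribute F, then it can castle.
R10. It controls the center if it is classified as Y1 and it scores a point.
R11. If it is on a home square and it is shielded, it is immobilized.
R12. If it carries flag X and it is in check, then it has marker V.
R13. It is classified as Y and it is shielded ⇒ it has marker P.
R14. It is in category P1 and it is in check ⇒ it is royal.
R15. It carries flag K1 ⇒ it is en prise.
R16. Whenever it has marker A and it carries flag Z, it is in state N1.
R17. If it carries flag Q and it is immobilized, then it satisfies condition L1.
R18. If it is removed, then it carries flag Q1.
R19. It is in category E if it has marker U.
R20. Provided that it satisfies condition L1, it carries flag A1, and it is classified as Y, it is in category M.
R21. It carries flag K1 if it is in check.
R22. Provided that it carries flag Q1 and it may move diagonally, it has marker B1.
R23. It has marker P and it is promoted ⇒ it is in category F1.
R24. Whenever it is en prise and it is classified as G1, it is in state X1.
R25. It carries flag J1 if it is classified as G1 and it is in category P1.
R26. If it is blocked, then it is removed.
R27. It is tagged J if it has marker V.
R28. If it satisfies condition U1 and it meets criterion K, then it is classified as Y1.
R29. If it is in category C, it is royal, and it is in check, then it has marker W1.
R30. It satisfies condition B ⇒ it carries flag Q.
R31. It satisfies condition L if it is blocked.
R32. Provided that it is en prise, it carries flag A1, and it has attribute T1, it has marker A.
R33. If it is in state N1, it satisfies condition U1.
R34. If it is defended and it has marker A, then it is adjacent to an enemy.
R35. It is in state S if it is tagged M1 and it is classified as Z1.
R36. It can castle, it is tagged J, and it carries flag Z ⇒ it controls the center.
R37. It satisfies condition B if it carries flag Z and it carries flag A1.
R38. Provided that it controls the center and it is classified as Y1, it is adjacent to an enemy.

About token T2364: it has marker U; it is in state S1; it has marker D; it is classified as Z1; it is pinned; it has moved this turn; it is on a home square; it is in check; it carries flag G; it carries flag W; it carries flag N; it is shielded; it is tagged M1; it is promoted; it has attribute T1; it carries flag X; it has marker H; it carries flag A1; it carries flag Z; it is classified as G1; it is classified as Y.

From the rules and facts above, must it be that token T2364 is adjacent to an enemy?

Forward chaining from the given facts derives: is blocked, is immobilized, has marker V, has marker P, is in category E, carries flag K1, is in category F1, is removed, is tagged J, satisfies condition L, is in state S, satisfies condition B, is in category C, is en prise, carries flag Q1, is in state X1, carries flag Q, has marker A, is in state N1, satisfies condition L1, is in category M, satisfies condition U1, meets criterion K, is classified as Y1.
Rules concluding "it is adjacent to an enemy": R34 needs "it is defended"; R38 needs "it controls the center" — none of these are established.

No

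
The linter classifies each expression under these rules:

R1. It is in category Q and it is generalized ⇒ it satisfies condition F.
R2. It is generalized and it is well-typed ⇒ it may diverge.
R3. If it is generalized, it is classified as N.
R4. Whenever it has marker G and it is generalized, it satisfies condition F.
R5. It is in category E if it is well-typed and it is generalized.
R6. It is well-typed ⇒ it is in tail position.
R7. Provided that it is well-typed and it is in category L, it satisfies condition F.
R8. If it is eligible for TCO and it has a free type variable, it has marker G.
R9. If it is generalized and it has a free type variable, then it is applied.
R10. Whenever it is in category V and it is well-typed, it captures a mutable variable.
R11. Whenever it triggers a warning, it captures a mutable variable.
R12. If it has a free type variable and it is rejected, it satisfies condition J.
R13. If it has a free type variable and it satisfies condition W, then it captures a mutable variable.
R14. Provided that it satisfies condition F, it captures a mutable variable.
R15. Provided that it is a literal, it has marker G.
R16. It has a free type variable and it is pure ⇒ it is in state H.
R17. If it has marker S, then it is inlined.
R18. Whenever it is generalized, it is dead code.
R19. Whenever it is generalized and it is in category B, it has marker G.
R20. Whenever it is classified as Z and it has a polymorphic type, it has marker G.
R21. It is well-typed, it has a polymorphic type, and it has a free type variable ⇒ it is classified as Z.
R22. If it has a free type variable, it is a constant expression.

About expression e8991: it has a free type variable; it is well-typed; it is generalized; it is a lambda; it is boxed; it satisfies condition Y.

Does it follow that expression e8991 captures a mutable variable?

No

Forward chaining from the given facts derives: may diverge, is classified as N, is in category E, is in tail position, is applied, is dead code, is a constant expression.
Rules concluding "it captures a mutable variable": R10 needs "it is in category V"; R11 needs "it triggers a warning"; R13 needs "it satisfies condition W"; R14 needs "it satisfies condition F" — none of these are established.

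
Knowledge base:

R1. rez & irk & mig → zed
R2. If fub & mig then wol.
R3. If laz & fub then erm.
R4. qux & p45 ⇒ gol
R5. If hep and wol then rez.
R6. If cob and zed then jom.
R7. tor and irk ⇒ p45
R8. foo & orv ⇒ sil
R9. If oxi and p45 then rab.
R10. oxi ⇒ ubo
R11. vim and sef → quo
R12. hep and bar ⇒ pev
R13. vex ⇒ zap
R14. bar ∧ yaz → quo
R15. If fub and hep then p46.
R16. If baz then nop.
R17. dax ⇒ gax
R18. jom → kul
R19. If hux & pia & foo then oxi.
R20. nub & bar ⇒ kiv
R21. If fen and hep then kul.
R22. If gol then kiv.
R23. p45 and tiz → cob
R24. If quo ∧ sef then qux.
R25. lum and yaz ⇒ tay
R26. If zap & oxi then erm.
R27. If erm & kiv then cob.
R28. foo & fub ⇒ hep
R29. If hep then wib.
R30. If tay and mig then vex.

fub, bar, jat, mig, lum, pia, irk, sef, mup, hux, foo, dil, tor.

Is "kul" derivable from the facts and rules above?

No

Forward chaining from the given facts derives: wol, p45, oxi, hep, wib, rez, rab, ubo, pev, p46, zed.
Rules concluding kul: R18 needs jom; R21 needs fen — none of these are established.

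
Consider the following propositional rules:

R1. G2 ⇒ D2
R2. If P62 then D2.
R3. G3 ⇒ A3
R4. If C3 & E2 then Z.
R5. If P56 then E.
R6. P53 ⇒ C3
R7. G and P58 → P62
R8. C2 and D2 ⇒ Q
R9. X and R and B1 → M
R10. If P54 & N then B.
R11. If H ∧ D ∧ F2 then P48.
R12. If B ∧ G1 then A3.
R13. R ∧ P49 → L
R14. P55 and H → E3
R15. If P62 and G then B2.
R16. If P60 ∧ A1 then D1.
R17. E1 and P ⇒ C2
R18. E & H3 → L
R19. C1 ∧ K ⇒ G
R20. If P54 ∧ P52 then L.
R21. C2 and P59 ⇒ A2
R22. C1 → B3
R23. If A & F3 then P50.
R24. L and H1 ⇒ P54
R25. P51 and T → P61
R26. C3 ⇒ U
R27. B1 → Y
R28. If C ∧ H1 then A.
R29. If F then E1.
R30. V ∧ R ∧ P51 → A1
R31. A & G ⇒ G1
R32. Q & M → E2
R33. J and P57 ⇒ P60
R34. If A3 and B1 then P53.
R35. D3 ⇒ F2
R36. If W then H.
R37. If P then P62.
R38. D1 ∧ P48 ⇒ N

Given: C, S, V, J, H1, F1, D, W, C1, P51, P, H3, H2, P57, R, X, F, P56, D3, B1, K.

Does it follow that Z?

Yes

E  (by R5: P56)
M  (by R9: X, R, B1)
L  (by R18: E, H3)
G  (by R19: C1, K)
P54  (by R24: L, H1)
A  (by R28: C, H1)
E1  (by R29: F)
A1  (by R30: V, R, P51)
G1  (by R31: A, G)
P60  (by R33: J, P57)
F2  (by R35: D3)
H  (by R36: W)
P62  (by R37: P)
D2  (by R2: P62)
P48  (by R11: H, D, F2)
D1  (by R16: P60, A1)
C2  (by R17: E1, P)
N  (by R38: D1, P48)
Q  (by R8: C2, D2)
B  (by R10: P54, N)
A3  (by R12: B, G1)
E2  (by R32: Q, M)
P53  (by R34: A3, B1)
C3  (by R6: P53)
Z  (by R4: C3, E2)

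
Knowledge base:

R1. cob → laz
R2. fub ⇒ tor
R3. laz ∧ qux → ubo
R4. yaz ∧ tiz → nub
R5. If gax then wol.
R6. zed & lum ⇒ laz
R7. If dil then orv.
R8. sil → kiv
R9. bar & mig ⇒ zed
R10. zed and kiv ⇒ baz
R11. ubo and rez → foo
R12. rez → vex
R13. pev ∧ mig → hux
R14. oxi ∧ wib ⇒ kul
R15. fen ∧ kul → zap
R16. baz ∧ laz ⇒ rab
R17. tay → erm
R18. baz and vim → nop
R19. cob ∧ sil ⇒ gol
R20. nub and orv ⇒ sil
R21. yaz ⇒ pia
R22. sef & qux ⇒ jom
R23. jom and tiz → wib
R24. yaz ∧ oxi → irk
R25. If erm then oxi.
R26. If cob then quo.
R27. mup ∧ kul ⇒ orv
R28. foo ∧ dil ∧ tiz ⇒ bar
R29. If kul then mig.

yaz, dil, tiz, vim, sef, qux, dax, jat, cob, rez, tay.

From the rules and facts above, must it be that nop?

laz  (by R1: cob)
ubo  (by R3: laz, qux)
nub  (by R4: yaz, tiz)
orv  (by R7: dil)
foo  (by R11: ubo, rez)
erm  (by R17: tay)
sil  (by R20: nub, orv)
jom  (by R22: sef, qux)
wib  (by R23: jom, tiz)
oxi  (by R25: erm)
bar  (by R28: foo, dil, tiz)
kiv  (by R8: sil)
kul  (by R14: oxi, wib)
mig  (by R29: kul)
zed  (by R9: bar, mig)
baz  (by R10: zed, kiv)
nop  (by R18: baz, vim)

Yes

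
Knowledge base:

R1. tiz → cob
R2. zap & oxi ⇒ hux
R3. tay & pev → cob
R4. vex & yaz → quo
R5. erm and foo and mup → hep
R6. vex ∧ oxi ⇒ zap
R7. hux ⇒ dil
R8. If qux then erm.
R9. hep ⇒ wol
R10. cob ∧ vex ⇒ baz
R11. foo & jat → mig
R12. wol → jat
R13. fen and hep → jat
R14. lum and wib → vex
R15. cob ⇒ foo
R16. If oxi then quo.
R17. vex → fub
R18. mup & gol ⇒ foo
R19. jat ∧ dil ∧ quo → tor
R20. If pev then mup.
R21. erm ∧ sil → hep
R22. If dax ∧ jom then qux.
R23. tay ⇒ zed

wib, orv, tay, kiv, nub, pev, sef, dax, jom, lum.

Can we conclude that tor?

No

Forward chaining from the given facts derives: cob, vex, foo, fub, mup, qux, zed, erm, baz, hep, wol, jat, mig.
The only rule concluding tor is R19, which needs dil; that is never established.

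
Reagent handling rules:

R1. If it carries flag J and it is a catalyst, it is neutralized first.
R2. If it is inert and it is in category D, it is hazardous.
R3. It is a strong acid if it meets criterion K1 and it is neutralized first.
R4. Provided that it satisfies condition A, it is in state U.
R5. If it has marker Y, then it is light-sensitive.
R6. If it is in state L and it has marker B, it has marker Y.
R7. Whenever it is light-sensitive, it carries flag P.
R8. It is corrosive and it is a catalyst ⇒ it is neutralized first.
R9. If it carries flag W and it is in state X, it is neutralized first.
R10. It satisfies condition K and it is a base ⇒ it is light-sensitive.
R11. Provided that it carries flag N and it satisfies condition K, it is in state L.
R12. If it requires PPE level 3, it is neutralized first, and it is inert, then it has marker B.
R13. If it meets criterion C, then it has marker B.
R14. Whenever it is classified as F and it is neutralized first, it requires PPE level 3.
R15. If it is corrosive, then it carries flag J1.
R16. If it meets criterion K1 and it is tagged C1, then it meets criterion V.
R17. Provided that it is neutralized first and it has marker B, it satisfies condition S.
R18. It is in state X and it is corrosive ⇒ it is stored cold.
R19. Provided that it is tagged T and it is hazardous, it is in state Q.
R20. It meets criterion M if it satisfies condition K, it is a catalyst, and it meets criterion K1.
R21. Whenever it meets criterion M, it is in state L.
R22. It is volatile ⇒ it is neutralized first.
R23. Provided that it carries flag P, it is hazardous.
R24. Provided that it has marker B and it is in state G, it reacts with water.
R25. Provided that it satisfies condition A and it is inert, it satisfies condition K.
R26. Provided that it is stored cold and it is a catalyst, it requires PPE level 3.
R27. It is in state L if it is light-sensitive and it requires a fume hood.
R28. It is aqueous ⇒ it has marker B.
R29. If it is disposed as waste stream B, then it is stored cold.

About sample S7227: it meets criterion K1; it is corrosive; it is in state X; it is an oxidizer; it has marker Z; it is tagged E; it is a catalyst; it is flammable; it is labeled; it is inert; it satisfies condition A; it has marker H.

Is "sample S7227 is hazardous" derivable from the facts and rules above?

Yes

By R8 (it is corrosive, it is a catalyst): it is neutralized first.
By R18 (it is in state X, it is corrosive): it is stored cold.
By R25 (it satisfies condition A, it is inert): it satisfies condition K.
By R26 (it is stored cold, it is a catalyst): it requires PPE level 3.
By R12 (it requires PPE level 3, it is neutralized first, it is inert): it has marker B.
By R20 (it satisfies condition K, it is a catalyst, it meets criterion K1): it meets criterion M.
By R21 (it meets criterion M): it is in state L.
By R6 (it is in state L, it has marker B): it has marker Y.
By R5 (it has marker Y): it is light-sensitive.
By R7 (it is light-sensitive): it carries flag P.
By R23 (it carries flag P): it is hazardous.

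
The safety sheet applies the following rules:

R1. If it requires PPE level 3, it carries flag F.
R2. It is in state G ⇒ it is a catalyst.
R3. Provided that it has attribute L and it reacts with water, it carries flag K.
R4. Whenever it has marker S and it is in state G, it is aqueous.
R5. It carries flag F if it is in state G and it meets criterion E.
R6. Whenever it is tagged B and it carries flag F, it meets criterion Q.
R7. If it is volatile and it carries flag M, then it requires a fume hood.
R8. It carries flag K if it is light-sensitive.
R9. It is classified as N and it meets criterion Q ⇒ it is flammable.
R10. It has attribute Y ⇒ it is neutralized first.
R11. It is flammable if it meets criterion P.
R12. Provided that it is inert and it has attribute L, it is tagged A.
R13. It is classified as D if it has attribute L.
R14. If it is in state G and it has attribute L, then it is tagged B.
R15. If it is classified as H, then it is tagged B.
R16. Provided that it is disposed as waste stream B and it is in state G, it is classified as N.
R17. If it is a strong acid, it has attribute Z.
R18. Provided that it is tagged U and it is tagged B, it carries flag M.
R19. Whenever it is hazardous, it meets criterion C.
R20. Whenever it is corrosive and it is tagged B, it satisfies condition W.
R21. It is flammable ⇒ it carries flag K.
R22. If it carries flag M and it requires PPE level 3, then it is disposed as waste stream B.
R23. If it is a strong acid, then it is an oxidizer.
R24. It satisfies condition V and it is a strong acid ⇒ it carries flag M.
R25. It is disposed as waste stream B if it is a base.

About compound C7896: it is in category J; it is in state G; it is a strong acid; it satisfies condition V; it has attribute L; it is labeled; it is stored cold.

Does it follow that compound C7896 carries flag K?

Forward chaining from the given facts derives: is a catalyst, is classified as D, is tagged B, has attribute Z, is an oxidizer, carries flag M.
Rules concluding "it carries flag K": R3 needs "it reacts with water"; R8 needs "it is light-sensitive"; R21 needs "it is flammable" — none of these are established.

No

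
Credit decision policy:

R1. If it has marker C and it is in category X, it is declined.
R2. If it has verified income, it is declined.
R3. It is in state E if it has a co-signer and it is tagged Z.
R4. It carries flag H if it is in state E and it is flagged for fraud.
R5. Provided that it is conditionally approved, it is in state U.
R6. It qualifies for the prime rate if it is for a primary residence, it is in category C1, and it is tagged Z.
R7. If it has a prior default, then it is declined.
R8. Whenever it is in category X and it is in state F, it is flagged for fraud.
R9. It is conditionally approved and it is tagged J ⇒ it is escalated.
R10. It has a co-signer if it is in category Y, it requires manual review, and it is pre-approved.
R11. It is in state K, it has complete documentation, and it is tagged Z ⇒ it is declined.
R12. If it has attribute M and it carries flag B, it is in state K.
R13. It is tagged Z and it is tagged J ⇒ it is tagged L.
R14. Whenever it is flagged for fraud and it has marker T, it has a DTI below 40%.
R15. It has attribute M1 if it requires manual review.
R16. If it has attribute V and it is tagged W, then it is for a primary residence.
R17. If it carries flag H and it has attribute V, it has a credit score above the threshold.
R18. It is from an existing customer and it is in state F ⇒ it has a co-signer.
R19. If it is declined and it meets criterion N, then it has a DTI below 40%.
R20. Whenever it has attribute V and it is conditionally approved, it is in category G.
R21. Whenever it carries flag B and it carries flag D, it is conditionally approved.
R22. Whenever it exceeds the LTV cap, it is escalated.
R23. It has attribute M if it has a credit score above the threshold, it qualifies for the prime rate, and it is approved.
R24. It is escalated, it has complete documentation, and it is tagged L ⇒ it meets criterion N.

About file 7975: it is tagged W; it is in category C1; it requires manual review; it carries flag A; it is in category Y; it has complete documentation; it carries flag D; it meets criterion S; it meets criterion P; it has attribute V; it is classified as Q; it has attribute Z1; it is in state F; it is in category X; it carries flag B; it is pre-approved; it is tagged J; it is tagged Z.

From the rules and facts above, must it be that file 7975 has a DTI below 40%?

Forward chaining from the given facts derives: is flagged for fraud, has a co-signer, is tagged L, has attribute M1, is for a primary residence, is conditionally approved, is in state E, carries flag H, is in state U, qualifies for the prime rate, is escalated, has a credit score above the threshold, is in category G, meets criterion N.
Rules concluding "it has a DTI below 40%": R14 needs "it has marker T"; R19 needs "it is declined" — none of these are established.

No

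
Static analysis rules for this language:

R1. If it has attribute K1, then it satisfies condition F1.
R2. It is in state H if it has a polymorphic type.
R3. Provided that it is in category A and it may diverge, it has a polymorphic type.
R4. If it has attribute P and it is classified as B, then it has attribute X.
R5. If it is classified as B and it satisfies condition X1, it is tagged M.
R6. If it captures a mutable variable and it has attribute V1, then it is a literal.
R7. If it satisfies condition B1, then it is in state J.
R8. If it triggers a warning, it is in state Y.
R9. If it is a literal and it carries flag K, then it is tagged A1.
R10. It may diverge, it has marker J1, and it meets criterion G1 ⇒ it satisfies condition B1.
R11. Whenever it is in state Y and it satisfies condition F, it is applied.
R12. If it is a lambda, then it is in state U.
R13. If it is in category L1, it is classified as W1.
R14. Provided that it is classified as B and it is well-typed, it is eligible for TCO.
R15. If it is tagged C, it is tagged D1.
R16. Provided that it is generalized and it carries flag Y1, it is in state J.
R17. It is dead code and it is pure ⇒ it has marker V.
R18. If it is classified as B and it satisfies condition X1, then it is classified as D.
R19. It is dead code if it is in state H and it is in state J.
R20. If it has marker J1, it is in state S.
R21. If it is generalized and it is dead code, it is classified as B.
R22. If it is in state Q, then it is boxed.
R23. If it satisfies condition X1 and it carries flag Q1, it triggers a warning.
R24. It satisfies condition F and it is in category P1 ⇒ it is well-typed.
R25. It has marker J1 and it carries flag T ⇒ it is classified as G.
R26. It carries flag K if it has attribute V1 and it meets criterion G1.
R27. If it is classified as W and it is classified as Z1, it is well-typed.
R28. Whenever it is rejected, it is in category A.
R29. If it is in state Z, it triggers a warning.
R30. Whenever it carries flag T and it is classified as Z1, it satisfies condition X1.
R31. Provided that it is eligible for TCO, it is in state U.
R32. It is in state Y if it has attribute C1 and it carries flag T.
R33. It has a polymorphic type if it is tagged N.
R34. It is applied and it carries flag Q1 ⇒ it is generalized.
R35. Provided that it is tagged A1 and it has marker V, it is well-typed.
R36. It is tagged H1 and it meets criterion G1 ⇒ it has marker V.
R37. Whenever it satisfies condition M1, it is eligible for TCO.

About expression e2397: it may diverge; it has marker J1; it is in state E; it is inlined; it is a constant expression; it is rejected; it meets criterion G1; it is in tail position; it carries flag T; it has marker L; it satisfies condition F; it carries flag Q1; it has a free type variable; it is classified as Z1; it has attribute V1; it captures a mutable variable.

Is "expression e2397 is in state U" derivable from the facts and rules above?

Forward chaining from the given facts derives: is a literal, satisfies condition B1, is in state S, is classified as G, carries flag K, is in category A, satisfies condition X1, has a polymorphic type, is in state J, is tagged A1, triggers a warning, is in state H, is in state Y, is applied, is dead code, is generalized, is classified as B, is tagged M, is classified as D.
Rules concluding "it is in state U": R12 needs "it is a lambda"; R31 needs "it is eligible for TCO" — none of these are established.

No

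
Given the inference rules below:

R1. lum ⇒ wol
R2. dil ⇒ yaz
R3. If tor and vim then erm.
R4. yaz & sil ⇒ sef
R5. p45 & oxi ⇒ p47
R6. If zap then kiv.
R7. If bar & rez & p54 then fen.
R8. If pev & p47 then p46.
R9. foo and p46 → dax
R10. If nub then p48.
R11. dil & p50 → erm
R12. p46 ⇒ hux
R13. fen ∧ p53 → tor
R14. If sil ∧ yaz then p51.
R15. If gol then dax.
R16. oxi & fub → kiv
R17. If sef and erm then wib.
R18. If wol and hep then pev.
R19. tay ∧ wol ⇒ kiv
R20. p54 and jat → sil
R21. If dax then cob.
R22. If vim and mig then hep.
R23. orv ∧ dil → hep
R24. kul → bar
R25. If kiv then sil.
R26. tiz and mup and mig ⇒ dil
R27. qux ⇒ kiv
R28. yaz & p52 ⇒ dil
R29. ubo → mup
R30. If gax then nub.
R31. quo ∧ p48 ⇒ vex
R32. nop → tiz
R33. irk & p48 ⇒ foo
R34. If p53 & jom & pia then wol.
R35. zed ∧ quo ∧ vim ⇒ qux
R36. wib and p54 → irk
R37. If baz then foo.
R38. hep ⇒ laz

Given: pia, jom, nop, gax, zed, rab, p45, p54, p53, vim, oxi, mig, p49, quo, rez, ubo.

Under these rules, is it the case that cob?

No

Forward chaining from the given facts derives: p47, hep, mup, nub, tiz, wol, qux, laz, p48, pev, dil, kiv, vex, yaz, p46, hux, sil, sef, p51.
The only rule concluding cob is R21, which needs dax; that is never established.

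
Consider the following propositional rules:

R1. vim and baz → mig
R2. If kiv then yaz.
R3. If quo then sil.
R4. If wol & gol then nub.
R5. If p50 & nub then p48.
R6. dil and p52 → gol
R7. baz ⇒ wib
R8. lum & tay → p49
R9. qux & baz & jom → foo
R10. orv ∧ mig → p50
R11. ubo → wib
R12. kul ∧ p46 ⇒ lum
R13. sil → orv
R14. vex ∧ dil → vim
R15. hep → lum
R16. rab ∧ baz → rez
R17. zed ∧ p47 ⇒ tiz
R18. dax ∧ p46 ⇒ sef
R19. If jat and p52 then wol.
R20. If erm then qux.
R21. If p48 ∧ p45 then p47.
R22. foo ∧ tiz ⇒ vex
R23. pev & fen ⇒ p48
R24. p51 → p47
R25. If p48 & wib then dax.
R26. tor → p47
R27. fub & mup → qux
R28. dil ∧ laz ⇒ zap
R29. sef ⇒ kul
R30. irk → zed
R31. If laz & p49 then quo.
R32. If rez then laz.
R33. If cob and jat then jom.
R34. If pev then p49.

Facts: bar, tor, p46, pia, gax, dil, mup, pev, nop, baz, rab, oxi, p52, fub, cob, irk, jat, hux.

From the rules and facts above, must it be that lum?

Yes

gol  (by R6: dil, p52)
wib  (by R7: baz)
rez  (by R16: rab, baz)
wol  (by R19: jat, p52)
p47  (by R26: tor)
qux  (by R27: fub, mup)
zed  (by R30: irk)
laz  (by R32: rez)
jom  (by R33: cob, jat)
p49  (by R34: pev)
nub  (by R4: wol, gol)
foo  (by R9: qux, baz, jom)
tiz  (by R17: zed, p47)
vex  (by R22: foo, tiz)
quo  (by R31: laz, p49)
sil  (by R3: quo)
orv  (by R13: sil)
vim  (by R14: vex, dil)
mig  (by R1: vim, baz)
p50  (by R10: orv, mig)
p48  (by R5: p50, nub)
dax  (by R25: p48, wib)
sef  (by R18: dax, p46)
kul  (by R29: sef)
lum  (by R12: kul, p46)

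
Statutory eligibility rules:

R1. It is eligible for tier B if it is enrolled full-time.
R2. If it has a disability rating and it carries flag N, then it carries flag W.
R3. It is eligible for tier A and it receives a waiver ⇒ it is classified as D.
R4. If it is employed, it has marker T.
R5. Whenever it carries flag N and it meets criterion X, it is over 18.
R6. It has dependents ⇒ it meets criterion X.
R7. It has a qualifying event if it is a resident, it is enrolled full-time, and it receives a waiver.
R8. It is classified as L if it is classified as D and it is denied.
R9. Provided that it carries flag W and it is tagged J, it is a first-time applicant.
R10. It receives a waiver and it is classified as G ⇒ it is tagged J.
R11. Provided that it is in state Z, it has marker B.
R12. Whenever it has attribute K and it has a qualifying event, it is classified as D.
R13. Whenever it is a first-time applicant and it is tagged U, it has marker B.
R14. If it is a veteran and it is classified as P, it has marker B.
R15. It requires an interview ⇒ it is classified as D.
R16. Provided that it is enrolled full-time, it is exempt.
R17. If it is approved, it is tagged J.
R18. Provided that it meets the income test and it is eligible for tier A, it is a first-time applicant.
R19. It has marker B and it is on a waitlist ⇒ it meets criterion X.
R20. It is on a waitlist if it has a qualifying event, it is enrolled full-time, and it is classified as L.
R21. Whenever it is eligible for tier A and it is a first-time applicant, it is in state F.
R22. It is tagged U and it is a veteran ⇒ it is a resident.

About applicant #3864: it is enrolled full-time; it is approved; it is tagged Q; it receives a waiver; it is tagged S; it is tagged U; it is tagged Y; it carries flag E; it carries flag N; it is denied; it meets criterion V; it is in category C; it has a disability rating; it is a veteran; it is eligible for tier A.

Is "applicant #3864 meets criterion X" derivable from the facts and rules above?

Yes

By R2 (it has a disability rating, it carries flag N): it carries flag W.
By R3 (it is eligible for tier A, it receives a waiver): it is classified as D.
By R8 (it is classified as D, it is denied): it is classified as L.
By R17 (it is approved): it is tagged J.
By R22 (it is tagged U, it is a veteran): it is a resident.
By R7 (it is a resident, it is enrolled full-time, it receives a waiver): it has a qualifying event.
By R9 (it carries flag W, it is tagged J): it is a first-time applicant.
By R13 (it is a first-time applicant, it is tagged U): it has marker B.
By R20 (it has a qualifying event, it is enrolled full-time, it is classified as L): it is on a waitlist.
By R19 (it has marker B, it is on a waitlist): it meets criterion X.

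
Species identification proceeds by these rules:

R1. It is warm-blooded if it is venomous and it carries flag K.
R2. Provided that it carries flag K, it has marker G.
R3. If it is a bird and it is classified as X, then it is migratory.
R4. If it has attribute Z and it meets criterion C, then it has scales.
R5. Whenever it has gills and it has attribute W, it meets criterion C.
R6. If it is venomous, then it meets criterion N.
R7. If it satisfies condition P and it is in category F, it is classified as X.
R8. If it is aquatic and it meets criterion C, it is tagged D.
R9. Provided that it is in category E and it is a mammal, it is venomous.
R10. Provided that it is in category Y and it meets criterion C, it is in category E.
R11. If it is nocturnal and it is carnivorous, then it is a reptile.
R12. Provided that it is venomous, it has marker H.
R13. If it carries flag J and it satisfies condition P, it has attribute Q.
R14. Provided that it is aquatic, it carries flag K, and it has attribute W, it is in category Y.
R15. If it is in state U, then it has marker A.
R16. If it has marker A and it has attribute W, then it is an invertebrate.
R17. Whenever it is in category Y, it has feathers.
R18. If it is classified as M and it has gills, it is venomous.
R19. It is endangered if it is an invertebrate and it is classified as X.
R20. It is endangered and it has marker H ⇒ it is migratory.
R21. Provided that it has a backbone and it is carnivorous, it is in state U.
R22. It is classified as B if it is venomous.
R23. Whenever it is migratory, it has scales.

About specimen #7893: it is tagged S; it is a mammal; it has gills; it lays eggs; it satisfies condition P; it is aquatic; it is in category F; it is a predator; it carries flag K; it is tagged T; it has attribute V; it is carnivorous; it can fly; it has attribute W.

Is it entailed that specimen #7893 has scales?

No

Forward chaining from the given facts derives: has marker G, meets criterion C, is classified as X, is tagged D, is in category Y, has feathers, is in category E, is venomous, has marker H, is classified as B, is warm-blooded, meets criterion N.
Rules concluding "it has scales": R4 needs "it has attribute Z"; R23 needs "it is migratory" — none of these are established.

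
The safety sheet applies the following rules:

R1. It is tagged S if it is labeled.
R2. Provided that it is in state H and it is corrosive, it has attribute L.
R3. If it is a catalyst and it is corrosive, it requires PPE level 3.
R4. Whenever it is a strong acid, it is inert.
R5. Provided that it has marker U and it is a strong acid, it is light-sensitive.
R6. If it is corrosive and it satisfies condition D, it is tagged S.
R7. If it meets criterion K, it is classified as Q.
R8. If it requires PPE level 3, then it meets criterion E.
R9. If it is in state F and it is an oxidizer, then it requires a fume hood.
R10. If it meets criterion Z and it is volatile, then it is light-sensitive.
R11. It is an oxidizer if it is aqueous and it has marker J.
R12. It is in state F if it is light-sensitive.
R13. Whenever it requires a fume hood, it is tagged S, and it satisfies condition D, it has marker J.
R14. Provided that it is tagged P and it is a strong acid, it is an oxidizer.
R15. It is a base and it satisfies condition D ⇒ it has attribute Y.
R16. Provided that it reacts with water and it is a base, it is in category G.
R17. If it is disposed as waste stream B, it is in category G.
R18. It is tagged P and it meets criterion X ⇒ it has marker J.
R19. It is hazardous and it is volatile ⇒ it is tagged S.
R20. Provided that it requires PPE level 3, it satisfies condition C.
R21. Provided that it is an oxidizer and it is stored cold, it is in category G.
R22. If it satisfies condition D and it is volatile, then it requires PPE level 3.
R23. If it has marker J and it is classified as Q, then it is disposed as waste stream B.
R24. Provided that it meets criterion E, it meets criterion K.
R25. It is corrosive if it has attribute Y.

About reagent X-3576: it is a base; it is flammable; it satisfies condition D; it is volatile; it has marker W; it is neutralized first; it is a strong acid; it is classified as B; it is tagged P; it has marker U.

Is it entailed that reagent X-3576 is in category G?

Yes

By R5 (it has marker U, it is a strong acid): it is light-sensitive.
By R12 (it is light-sensitive): it is in state F.
By R14 (it is tagged P, it is a strong acid): it is an oxidizer.
By R15 (it is a base, it satisfies condition D): it has attribute Y.
By R22 (it satisfies condition D, it is volatile): it requires PPE level 3.
By R25 (it has attribute Y): it is corrosive.
By R6 (it is corrosive, it satisfies condition D): it is tagged S.
By R8 (it requires PPE level 3): it meets criterion E.
By R9 (it is in state F, it is an oxidizer): it requires a fume hood.
By R13 (it requires a fume hood, it is tagged S, it satisfies condition D): it has marker J.
By R24 (it meets criterion E): it meets criterion K.
By R7 (it meets criterion K): it is classified as Q.
By R23 (it has marker J, it is classified as Q): it is disposed as waste stream B.
By R17 (it is disposed as waste stream B): it is in category G.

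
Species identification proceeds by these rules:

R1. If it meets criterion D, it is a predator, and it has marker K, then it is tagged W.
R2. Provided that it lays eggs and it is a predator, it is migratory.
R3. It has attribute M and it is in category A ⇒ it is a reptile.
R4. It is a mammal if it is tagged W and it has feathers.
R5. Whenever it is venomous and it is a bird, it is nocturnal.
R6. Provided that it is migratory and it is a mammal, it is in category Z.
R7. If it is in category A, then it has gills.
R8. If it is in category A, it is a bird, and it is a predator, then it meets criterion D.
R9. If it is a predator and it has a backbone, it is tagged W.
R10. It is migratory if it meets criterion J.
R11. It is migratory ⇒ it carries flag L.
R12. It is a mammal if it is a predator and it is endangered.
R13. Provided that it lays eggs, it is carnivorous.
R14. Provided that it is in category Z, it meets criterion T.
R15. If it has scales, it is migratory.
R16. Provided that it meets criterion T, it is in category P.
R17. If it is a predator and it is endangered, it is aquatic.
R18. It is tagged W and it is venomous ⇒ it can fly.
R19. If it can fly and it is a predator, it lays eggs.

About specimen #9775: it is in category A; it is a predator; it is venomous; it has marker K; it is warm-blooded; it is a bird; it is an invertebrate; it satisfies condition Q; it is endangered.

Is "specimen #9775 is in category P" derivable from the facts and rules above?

By R8 (it is in category A, it is a bird, it is a predator): it meets criterion D.
By R12 (it is a predator, it is endangered): it is a mammal.
By R1 (it meets criterion D, it is a predator, it has marker K): it is tagged W.
By R18 (it is tagged W, it is venomous): it can fly.
By R19 (it can fly, it is a predator): it lays eggs.
By R2 (it lays eggs, it is a predator): it is migratory.
By R6 (it is migratory, it is a mammal): it is in category Z.
By R14 (it is in category Z): it meets criterion T.
By R16 (it meets criterion T): it is in category P.

Yes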